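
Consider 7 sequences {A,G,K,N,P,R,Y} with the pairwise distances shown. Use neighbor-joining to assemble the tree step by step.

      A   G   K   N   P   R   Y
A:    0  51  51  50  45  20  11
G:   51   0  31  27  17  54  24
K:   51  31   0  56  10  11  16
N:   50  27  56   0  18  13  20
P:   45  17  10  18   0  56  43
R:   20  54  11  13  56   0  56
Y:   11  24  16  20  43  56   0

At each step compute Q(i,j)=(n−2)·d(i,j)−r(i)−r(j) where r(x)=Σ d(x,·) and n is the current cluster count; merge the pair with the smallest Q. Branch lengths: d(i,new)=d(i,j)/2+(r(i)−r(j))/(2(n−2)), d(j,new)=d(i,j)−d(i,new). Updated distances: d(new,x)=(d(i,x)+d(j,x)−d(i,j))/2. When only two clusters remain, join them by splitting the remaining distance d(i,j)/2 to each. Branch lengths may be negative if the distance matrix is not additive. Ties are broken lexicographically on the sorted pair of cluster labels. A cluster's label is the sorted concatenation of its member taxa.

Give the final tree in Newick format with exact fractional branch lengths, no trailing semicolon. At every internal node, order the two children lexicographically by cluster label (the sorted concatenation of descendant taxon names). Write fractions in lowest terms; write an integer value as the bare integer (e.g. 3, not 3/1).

(((((A:113/10,Y:-3/10):323/24,(K:27/16,R:149/16):271/24):63/8,N:9):5,G:89/8):47/16,P:47/16)

1. join A+Y (d=11, Q=-343) ⇒ AY; edges |A|=113/10, |Y|=-3/10
  updated: d(AY,G)=32, d(AY,K)=28, d(AY,N)=59/2, d(AY,P)=77/2, d(AY,R)=65/2
2. join K+R (d=11, Q=-517/2) ⇒ KR; edges |K|=27/16, |R|=149/16
  updated: d(AY,KR)=99/4, d(G,KR)=37, d(KR,N)=29, d(KR,P)=55/2
3. join AY+KR (d=99/4, Q=-675/4) ⇒ AKRY; edges |AY|=323/24, |KR|=271/24
  updated: d(AKRY,G)=177/8, d(AKRY,N)=135/8, d(AKRY,P)=165/8
4. join AKRY+N (d=135/8, Q=-351/4) ⇒ AKNRY; edges |AKRY|=63/8, |N|=9
  updated: d(AKNRY,G)=129/8, d(AKNRY,P)=87/8
5. join AKNRY+G (d=129/8, Q=-44) ⇒ AGKNRY; edges |AKNRY|=5, |G|=89/8
  updated: d(AGKNRY,P)=47/8
6. join AGKNRY+P (d=47/8) ⇒ AGKNPRY; edges |AGKNRY|=47/16, |P|=47/16
final tree: (((((A:113/10,Y:-3/10):323/24,(K:27/16,R:149/16):271/24):63/8,N:9):5,G:89/8):47/16,P:47/16)
total length: 685/8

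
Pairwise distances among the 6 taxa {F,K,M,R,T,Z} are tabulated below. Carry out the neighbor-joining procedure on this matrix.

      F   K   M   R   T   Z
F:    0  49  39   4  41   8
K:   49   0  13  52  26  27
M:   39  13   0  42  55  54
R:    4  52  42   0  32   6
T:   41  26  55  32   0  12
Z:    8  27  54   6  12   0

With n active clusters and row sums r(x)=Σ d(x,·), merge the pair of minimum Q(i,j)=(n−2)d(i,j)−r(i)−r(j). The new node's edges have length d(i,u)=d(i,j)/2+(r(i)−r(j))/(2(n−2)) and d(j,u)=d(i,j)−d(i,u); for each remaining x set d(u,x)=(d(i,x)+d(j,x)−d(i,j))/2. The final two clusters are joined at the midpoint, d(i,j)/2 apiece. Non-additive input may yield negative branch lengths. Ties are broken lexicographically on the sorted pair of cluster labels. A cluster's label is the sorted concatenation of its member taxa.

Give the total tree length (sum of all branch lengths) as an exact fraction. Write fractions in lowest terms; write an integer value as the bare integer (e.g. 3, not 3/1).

iteration 1: select K,M (d=13, Q=-318); attach at lengths (2, 11); label the merged cluster KM
  updated: d(F,KM)=75/2, d(KM,R)=81/2, d(KM,T)=34, d(KM,Z)=34
iteration 2: select KM,T (d=34, Q=-163); attach at lengths (43/2, 25/2); label the merged cluster KMT
  updated: d(F,KMT)=89/4, d(KMT,R)=77/4, d(KMT,Z)=6
iteration 3: select F,R (d=4, Q=-111/2); attach at lengths (13/4, 3/4); label the merged cluster FR
  updated: d(FR,KMT)=75/4, d(FR,Z)=5
iteration 4: select FR,KMT (d=75/4, Q=-119/4); attach at lengths (71/8, 79/8); label the merged cluster FKMRT
  updated: d(FKMRT,Z)=-31/8
iteration 5: select FKMRT,Z (d=-31/8); attach at lengths (-31/16, -31/16); label the merged cluster FKMRTZ
final tree: (((F:13/4,R:3/4):71/8,((K:2,M:11):43/2,T:25/2):79/8):-31/16,Z:-31/16)
total length: 527/8

527/8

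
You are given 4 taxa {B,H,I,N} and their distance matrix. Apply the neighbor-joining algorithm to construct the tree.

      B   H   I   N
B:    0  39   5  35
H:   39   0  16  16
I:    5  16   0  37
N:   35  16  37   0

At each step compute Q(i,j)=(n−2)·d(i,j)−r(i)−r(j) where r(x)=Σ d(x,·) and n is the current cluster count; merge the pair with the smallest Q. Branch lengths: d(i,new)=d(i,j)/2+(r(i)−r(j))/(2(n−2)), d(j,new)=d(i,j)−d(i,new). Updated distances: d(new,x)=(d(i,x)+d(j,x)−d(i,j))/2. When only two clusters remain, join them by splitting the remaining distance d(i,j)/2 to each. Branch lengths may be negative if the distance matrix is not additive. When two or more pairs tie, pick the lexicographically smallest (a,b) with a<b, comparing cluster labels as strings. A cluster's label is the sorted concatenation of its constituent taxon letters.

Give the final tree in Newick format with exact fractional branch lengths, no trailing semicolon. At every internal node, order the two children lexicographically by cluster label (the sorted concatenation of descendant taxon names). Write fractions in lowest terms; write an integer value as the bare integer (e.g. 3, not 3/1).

1. join B+I (d=5, Q=-127) ⇒ BI; edges |B|=31/4, |I|=-11/4
  updated: d(BI,H)=25, d(BI,N)=67/2
2. join BI+H (d=25, Q=-149/2) ⇒ BHI; edges |BI|=85/4, |H|=15/4
  updated: d(BHI,N)=49/4
3. join BHI+N (d=49/4) ⇒ BHIN; edges |BHI|=49/8, |N|=49/8
final tree: (((B:31/4,I:-11/4):85/4,H:15/4):49/8,N:49/8)
total length: 169/4

(((B:31/4,I:-11/4):85/4,H:15/4):49/8,N:49/8)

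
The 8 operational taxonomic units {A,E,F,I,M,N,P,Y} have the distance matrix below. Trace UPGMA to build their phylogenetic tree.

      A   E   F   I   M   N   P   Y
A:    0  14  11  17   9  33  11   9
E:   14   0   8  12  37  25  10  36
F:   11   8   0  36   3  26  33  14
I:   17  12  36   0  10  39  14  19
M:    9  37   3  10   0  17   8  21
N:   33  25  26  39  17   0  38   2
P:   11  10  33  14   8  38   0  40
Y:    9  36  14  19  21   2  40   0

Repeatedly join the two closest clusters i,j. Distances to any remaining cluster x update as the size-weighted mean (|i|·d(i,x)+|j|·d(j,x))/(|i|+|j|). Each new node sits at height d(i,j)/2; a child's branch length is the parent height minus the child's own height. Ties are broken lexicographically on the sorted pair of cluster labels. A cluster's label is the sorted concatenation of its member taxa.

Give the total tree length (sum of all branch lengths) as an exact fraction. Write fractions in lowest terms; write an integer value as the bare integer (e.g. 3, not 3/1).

661/12

step 1: merge (N,Y) at d=2; branch lengths N→1, Y→1; new cluster NY
  updated: d(A,NY)=21, d(E,NY)=61/2, d(F,NY)=20, d(I,NY)=29, d(M,NY)=19, d(NY,P)=39
step 2: merge (F,M) at d=3; branch lengths F→3/2, M→3/2; new cluster FM
  updated: d(A,FM)=10, d(E,FM)=45/2, d(FM,I)=23, d(FM,NY)=39/2, d(FM,P)=41/2
step 3: merge (A,FM) at d=10; branch lengths A→5, FM→7/2; new cluster AFM
  updated: d(AFM,E)=59/3, d(AFM,I)=21, d(AFM,NY)=20, d(AFM,P)=52/3
step 4: merge (E,P) at d=10; branch lengths E→5, P→5; new cluster EP
  updated: d(AFM,EP)=37/2, d(EP,I)=13, d(EP,NY)=139/4
step 5: merge (EP,I) at d=13; branch lengths EP→3/2, I→13/2; new cluster EIP
  updated: d(AFM,EIP)=58/3, d(EIP,NY)=197/6
step 6: merge (AFM,EIP) at d=58/3; branch lengths AFM→14/3, EIP→19/6; new cluster AEFIMP
  updated: d(AEFIMP,NY)=317/12
step 7: merge (AEFIMP,NY) at d=317/12; branch lengths AEFIMP→85/24, NY→293/24; new cluster AEFIMNPY
final tree: (((A:5,(F:3/2,M:3/2):7/2):14/3,((E:5,P:5):3/2,I:13/2):19/6):85/24,(N:1,Y:1):293/24)
total length: 661/12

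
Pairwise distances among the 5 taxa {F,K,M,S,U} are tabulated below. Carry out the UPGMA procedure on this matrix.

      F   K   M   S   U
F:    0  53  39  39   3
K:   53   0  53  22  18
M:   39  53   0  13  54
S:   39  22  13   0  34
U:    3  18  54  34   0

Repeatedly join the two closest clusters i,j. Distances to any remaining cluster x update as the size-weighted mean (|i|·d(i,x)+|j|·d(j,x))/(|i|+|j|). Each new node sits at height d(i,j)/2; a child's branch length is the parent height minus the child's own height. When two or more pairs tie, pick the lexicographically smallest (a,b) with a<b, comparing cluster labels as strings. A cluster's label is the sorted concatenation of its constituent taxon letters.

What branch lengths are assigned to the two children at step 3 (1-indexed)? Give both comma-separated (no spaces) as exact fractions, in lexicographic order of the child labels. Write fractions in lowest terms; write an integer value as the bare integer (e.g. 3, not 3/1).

iteration 1: select F,U (d=3); attach at lengths (3/2, 3/2); label the merged cluster FU
  updated: d(FU,K)=71/2, d(FU,M)=93/2, d(FU,S)=73/2
iteration 2: select M,S (d=13); attach at lengths (13/2, 13/2); label the merged cluster MS
  updated: d(FU,MS)=83/2, d(K,MS)=75/2
iteration 3: select FU,K (d=71/2); attach at lengths (65/4, 71/4); label the merged cluster FKU
  updated: d(FKU,MS)=241/6
iteration 4: select FKU,MS (d=241/6); attach at lengths (7/3, 163/12); label the merged cluster FKMSU
final tree: (((F:3/2,U:3/2):65/4,K:71/4):7/3,(M:13/2,S:13/2):163/12)
total length: 791/12

65/4,71/4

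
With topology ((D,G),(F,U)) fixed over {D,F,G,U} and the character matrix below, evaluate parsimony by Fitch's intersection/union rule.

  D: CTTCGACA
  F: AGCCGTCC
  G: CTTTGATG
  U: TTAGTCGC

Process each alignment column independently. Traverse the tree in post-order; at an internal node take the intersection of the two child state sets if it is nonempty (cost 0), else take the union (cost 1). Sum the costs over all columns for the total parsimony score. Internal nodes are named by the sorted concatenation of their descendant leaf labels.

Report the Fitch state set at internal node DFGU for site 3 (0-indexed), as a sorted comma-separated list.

C

DG@0: {C} ∩ {C} = {C} (intersection, +0)
FU@0: {A} ∪ {T} = {A,T} (union, +1)
DFGU@0: {C} ∪ {A,T} = {A,C,T} (union, +1)
DG@1: {T} ∩ {T} = {T} (intersection, +0)
FU@1: {G} ∪ {T} = {G,T} (union, +1)
DFGU@1: {T} ∩ {G,T} = {T} (intersection, +0)
DG@2: {T} ∩ {T} = {T} (intersection, +0)
FU@2: {C} ∪ {A} = {A,C} (union, +1)
DFGU@2: {T} ∪ {A,C} = {A,C,T} (union, +1)
DG@3: {C} ∪ {T} = {C,T} (union, +1)
FU@3: {C} ∪ {G} = {C,G} (union, +1)
DFGU@3: {C,T} ∩ {C,G} = {C} (intersection, +0)
DG@4: {G} ∩ {G} = {G} (intersection, +0)
FU@4: {G} ∪ {T} = {G,T} (union, +1)
DFGU@4: {G} ∩ {G,T} = {G} (intersection, +0)
DG@5: {A} ∩ {A} = {A} (intersection, +0)
FU@5: {T} ∪ {C} = {C,T} (union, +1)
DFGU@5: {A} ∪ {C,T} = {A,C,T} (union, +1)
DG@6: {C} ∪ {T} = {C,T} (union, +1)
FU@6: {C} ∪ {G} = {C,G} (union, +1)
DFGU@6: {C,T} ∩ {C,G} = {C} (intersection, +0)
DG@7: {A} ∪ {G} = {A,G} (union, +1)
FU@7: {C} ∩ {C} = {C} (intersection, +0)
DFGU@7: {A,G} ∪ {C} = {A,C,G} (union, +1)
per-site changes: [2, 1, 2, 2, 1, 2, 2, 2]; total = 14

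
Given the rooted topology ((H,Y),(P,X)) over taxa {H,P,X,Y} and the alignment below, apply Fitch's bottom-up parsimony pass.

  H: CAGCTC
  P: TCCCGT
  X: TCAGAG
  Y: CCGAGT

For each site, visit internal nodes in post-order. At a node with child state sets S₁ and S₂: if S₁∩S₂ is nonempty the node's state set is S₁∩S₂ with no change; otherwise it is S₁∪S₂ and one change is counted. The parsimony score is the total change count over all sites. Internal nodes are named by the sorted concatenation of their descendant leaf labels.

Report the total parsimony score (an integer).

10

HY@0: {C} ∩ {C} = {C} (intersection, +0)
PX@0: {T} ∩ {T} = {T} (intersection, +0)
HPXY@0: {C} ∪ {T} = {C,T} (union, +1)
HY@1: {A} ∪ {C} = {A,C} (union, +1)
PX@1: {C} ∩ {C} = {C} (intersection, +0)
HPXY@1: {A,C} ∩ {C} = {C} (intersection, +0)
HY@2: {G} ∩ {G} = {G} (intersection, +0)
PX@2: {C} ∪ {A} = {A,C} (union, +1)
HPXY@2: {G} ∪ {A,C} = {A,C,G} (union, +1)
HY@3: {C} ∪ {A} = {A,C} (union, +1)
PX@3: {C} ∪ {G} = {C,G} (union, +1)
HPXY@3: {A,C} ∩ {C,G} = {C} (intersection, +0)
HY@4: {T} ∪ {G} = {G,T} (union, +1)
PX@4: {G} ∪ {A} = {A,G} (union, +1)
HPXY@4: {G,T} ∩ {A,G} = {G} (intersection, +0)
HY@5: {C} ∪ {T} = {C,T} (union, +1)
PX@5: {T} ∪ {G} = {G,T} (union, +1)
HPXY@5: {C,T} ∩ {G,T} = {T} (intersection, +0)
per-site changes: [1, 1, 2, 2, 2, 2]; total = 10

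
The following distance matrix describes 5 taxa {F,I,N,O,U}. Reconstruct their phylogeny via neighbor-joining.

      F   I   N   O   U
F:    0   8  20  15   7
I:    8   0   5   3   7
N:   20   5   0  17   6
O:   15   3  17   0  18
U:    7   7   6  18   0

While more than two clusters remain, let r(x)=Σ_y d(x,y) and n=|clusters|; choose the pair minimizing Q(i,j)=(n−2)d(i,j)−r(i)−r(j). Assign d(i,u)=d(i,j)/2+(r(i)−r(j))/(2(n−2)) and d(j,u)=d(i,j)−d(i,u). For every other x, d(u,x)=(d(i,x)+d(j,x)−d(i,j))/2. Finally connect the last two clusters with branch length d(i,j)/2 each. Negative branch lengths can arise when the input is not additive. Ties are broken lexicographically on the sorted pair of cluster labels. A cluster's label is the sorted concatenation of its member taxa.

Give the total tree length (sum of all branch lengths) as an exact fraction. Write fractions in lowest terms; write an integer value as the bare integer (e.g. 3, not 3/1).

183/8

iteration 1: select N,U (d=6, Q=-68); attach at lengths (14/3, 4/3); label the merged cluster NU
  updated: d(F,NU)=21/2, d(I,NU)=3, d(NU,O)=29/2
iteration 2: select F,NU (d=21/2, Q=-81/2); attach at lengths (53/8, 31/8); label the merged cluster FNU
  updated: d(FNU,I)=1/4, d(FNU,O)=19/2
iteration 3: select FNU,I (d=1/4, Q=-51/4); attach at lengths (27/8, -25/8); label the merged cluster FINU
  updated: d(FINU,O)=49/8
iteration 4: select FINU,O (d=49/8); attach at lengths (49/16, 49/16); label the merged cluster FINOU
final tree: (((F:53/8,(N:14/3,U:4/3):31/8):27/8,I:-25/8):49/16,O:49/16)
total length: 183/8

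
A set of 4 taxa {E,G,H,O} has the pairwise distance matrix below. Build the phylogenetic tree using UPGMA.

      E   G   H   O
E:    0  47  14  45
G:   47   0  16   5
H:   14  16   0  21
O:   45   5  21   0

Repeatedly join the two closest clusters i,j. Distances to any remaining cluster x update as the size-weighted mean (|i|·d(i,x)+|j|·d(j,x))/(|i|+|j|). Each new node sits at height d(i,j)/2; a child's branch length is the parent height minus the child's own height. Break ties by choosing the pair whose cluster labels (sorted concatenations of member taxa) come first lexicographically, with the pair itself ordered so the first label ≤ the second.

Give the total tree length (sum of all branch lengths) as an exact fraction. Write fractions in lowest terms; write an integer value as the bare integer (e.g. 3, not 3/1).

1. join G+O (d=5) ⇒ GO; edges |G|=5/2, |O|=5/2
  updated: d(E,GO)=46, d(GO,H)=37/2
2. join E+H (d=14) ⇒ EH; edges |E|=7, |H|=7
  updated: d(EH,GO)=129/4
3. join EH+GO (d=129/4) ⇒ EGHO; edges |EH|=73/8, |GO|=109/8
final tree: ((E:7,H:7):73/8,(G:5/2,O:5/2):109/8)
total length: 167/4

167/4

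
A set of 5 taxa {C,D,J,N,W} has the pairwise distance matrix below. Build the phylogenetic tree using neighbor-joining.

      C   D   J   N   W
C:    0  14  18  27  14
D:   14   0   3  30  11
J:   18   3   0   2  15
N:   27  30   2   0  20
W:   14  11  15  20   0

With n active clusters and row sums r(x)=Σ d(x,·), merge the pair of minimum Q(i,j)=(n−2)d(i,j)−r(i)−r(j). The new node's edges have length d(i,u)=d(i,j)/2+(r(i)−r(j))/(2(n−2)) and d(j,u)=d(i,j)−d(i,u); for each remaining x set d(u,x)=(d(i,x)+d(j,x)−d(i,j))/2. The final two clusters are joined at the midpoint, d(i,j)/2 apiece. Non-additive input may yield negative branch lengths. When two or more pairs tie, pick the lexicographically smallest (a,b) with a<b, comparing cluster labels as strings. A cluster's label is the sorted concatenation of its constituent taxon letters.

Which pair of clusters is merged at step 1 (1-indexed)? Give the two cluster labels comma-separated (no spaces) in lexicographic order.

J,N

1. join J+N (d=2, Q=-111) ⇒ JN; edges |J|=-35/6, |N|=47/6
  updated: d(C,JN)=43/2, d(D,JN)=31/2, d(JN,W)=33/2
2. join C+W (d=14, Q=-63) ⇒ CW; edges |C|=9, |W|=5
  updated: d(CW,D)=11/2, d(CW,JN)=12
3. join CW+D (d=11/2, Q=-33) ⇒ CDW; edges |CW|=1, |D|=9/2
  updated: d(CDW,JN)=11
4. join CDW+JN (d=11) ⇒ CDJNW; edges |CDW|=11/2, |JN|=11/2
final tree: (((C:9,W:5):1,D:9/2):11/2,(J:-35/6,N:47/6):11/2)
total length: 65/2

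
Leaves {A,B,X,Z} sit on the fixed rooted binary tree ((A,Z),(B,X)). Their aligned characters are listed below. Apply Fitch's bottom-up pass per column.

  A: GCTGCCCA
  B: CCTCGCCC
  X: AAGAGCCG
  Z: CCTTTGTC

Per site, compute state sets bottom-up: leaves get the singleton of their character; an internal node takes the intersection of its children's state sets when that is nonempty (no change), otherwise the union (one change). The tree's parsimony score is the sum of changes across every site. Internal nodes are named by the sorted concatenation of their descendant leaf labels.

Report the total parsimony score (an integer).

site 0, node AZ: A={G} ∪ Z={C} → {C,G} (+1)
site 0, node BX: B={C} ∪ X={A} → {A,C} (+1)
site 0, node ABXZ: AZ={C,G} ∩ BX={A,C} → {C} (+0)
site 1, node AZ: A={C} ∩ Z={C} → {C} (+0)
site 1, node BX: B={C} ∪ X={A} → {A,C} (+1)
site 1, node ABXZ: AZ={C} ∩ BX={A,C} → {C} (+0)
site 2, node AZ: A={T} ∩ Z={T} → {T} (+0)
site 2, node BX: B={T} ∪ X={G} → {G,T} (+1)
site 2, node ABXZ: AZ={T} ∩ BX={G,T} → {T} (+0)
site 3, node AZ: A={G} ∪ Z={T} → {G,T} (+1)
site 3, node BX: B={C} ∪ X={A} → {A,C} (+1)
site 3, node ABXZ: AZ={G,T} ∪ BX={A,C} → {A,C,G,T} (+1)
site 4, node AZ: A={C} ∪ Z={T} → {C,T} (+1)
site 4, node BX: B={G} ∩ X={G} → {G} (+0)
site 4, node ABXZ: AZ={C,T} ∪ BX={G} → {C,G,T} (+1)
site 5, node AZ: A={C} ∪ Z={G} → {C,G} (+1)
site 5, node BX: B={C} ∩ X={C} → {C} (+0)
site 5, node ABXZ: AZ={C,G} ∩ BX={C} → {C} (+0)
site 6, node AZ: A={C} ∪ Z={T} → {C,T} (+1)
site 6, node BX: B={C} ∩ X={C} → {C} (+0)
site 6, node ABXZ: AZ={C,T} ∩ BX={C} → {C} (+0)
site 7, node AZ: A={A} ∪ Z={C} → {A,C} (+1)
site 7, node BX: B={C} ∪ X={G} → {C,G} (+1)
site 7, node ABXZ: AZ={A,C} ∩ BX={C,G} → {C} (+0)
per-site changes: [2, 1, 1, 3, 2, 1, 1, 2]; total = 13

13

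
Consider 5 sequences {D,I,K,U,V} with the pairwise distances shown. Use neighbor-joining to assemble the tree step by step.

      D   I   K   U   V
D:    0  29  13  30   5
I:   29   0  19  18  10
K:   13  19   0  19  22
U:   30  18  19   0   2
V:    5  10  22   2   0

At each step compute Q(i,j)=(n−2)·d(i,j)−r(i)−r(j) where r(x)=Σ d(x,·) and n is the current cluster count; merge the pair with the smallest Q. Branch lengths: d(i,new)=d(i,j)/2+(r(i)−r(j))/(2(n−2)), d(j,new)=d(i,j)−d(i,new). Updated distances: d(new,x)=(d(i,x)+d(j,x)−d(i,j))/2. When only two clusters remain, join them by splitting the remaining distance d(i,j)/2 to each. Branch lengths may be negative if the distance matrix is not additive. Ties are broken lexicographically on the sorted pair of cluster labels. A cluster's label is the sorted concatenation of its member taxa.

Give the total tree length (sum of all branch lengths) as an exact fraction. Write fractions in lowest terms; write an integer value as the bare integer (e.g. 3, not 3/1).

step 1: merge (D,K) at d=13, Q=-111; branch lengths D→43/6, K→35/6; new cluster DK
  updated: d(DK,I)=35/2, d(DK,U)=18, d(DK,V)=7
step 2: merge (DK,I) at d=35/2, Q=-53; branch lengths DK→8, I→19/2; new cluster DIK
  updated: d(DIK,U)=37/4, d(DIK,V)=-1/4
step 3: merge (DIK,U) at d=37/4, Q=-11; branch lengths DIK→7/2, U→23/4; new cluster DIKU
  updated: d(DIKU,V)=-15/4
step 4: merge (DIKU,V) at d=-15/4; branch lengths DIKU→-15/8, V→-15/8; new cluster DIKUV
final tree: ((((D:43/6,K:35/6):8,I:19/2):7/2,U:23/4):-15/8,V:-15/8)
total length: 36

36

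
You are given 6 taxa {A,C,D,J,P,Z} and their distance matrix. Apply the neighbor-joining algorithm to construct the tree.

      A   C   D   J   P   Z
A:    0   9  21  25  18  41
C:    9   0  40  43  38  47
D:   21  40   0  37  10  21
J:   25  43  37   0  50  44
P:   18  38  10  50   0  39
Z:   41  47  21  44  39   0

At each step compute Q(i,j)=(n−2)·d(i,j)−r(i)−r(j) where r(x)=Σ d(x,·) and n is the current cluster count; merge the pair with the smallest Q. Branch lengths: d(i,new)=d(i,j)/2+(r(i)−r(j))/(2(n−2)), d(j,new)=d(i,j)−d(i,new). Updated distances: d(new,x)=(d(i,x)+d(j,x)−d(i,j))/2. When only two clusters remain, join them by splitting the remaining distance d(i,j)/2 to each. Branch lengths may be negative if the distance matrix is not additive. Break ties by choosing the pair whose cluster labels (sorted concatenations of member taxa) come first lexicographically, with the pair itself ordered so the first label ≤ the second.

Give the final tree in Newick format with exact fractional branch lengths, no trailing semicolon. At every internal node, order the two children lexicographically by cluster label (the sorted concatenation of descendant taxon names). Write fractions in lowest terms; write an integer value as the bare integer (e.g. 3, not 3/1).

iteration 1: select A,C (d=9, Q=-255); attach at lengths (-27/8, 99/8); label the merged cluster AC
  updated: d(AC,D)=26, d(AC,J)=59/2, d(AC,P)=47/2, d(AC,Z)=79/2
iteration 2: select AC,J (d=59/2, Q=-381/2); attach at lengths (31/4, 87/4); label the merged cluster ACJ
  updated: d(ACJ,D)=67/4, d(ACJ,P)=22, d(ACJ,Z)=27
iteration 3: select ACJ,Z (d=27, Q=-395/4); attach at lengths (131/16, 301/16); label the merged cluster ACJZ
  updated: d(ACJZ,D)=43/8, d(ACJZ,P)=17
iteration 4: select ACJZ,D (d=43/8, Q=-259/8); attach at lengths (99/16, -13/16); label the merged cluster ACDJZ
  updated: d(ACDJZ,P)=173/16
iteration 5: select ACDJZ,P (d=173/16); attach at lengths (173/32, 173/32); label the merged cluster ACDJPZ
final tree: (((((A:-27/8,C:99/8):31/4,J:87/4):131/16,Z:301/16):99/16,D:-13/16):173/32,P:173/32)
total length: 1307/16

(((((A:-27/8,C:99/8):31/4,J:87/4):131/16,Z:301/16):99/16,D:-13/16):173/32,P:173/32)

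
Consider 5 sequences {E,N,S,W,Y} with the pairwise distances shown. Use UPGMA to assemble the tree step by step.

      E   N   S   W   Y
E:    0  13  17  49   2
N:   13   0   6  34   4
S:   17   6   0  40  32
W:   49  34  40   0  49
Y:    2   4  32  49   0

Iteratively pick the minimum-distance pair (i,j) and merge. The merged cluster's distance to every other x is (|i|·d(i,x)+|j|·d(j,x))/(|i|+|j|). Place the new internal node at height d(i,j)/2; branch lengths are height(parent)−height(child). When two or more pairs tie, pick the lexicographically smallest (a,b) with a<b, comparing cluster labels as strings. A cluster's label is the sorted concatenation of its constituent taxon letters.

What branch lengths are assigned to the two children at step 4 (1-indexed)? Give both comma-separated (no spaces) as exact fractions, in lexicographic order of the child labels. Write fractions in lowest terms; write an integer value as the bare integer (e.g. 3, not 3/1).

53/4,43/2

iteration 1: select E,Y (d=2); attach at lengths (1, 1); label the merged cluster EY
  updated: d(EY,N)=17/2, d(EY,S)=49/2, d(EY,W)=49
iteration 2: select N,S (d=6); attach at lengths (3, 3); label the merged cluster NS
  updated: d(EY,NS)=33/2, d(NS,W)=37
iteration 3: select EY,NS (d=33/2); attach at lengths (29/4, 21/4); label the merged cluster ENSY
  updated: d(ENSY,W)=43
iteration 4: select ENSY,W (d=43); attach at lengths (53/4, 43/2); label the merged cluster ENSWY
final tree: (((E:1,Y:1):29/4,(N:3,S:3):21/4):53/4,W:43/2)
total length: 221/4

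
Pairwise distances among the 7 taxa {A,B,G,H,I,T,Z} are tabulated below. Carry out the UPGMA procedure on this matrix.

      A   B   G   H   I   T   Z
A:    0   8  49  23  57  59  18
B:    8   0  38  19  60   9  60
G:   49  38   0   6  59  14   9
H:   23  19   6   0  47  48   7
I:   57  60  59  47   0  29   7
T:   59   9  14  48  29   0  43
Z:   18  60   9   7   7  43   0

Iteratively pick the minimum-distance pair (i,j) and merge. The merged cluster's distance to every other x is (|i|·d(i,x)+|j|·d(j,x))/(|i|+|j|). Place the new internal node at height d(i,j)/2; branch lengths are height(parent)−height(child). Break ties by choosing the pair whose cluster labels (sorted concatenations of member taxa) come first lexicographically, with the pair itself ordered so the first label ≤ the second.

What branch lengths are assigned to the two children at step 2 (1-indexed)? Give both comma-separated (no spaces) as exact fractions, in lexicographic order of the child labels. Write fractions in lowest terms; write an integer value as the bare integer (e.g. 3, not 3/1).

7/2,7/2

1. join G+H (d=6) ⇒ GH; edges |G|=3, |H|=3
  updated: d(A,GH)=36, d(B,GH)=57/2, d(GH,I)=53, d(GH,T)=31, d(GH,Z)=8
2. join I+Z (d=7) ⇒ IZ; edges |I|=7/2, |Z|=7/2
  updated: d(A,IZ)=75/2, d(B,IZ)=60, d(GH,IZ)=61/2, d(IZ,T)=36
3. join A+B (d=8) ⇒ AB; edges |A|=4, |B|=4
  updated: d(AB,GH)=129/4, d(AB,IZ)=195/4, d(AB,T)=34
4. join GH+IZ (d=61/2) ⇒ GHIZ; edges |GH|=49/4, |IZ|=47/4
  updated: d(AB,GHIZ)=81/2, d(GHIZ,T)=67/2
5. join GHIZ+T (d=67/2) ⇒ GHITZ; edges |GHIZ|=3/2, |T|=67/4
  updated: d(AB,GHITZ)=196/5
6. join AB+GHITZ (d=196/5) ⇒ ABGHITZ; edges |AB|=78/5, |GHITZ|=57/20
final tree: ((A:4,B:4):78/5,(((G:3,H:3):49/4,(I:7/2,Z:7/2):47/4):3/2,T:67/4):57/20)
total length: 817/10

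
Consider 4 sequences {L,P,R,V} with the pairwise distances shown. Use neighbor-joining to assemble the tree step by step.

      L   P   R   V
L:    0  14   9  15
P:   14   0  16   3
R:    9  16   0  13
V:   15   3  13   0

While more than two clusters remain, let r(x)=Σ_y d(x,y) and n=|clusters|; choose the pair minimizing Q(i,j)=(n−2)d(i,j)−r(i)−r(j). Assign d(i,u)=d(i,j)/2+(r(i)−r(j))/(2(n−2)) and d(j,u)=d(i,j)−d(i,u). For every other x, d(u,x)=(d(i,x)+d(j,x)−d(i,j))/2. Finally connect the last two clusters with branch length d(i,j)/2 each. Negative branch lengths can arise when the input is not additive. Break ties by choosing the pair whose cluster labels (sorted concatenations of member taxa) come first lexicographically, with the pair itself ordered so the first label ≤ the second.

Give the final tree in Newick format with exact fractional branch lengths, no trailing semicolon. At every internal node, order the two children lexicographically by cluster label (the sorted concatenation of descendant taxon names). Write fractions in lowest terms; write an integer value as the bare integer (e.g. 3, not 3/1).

(((L:9/2,R:9/2):17/2,P:2):1/2,V:1/2)

step 1: merge (L,R) at d=9, Q=-58; branch lengths L→9/2, R→9/2; new cluster LR
  updated: d(LR,P)=21/2, d(LR,V)=19/2
step 2: merge (LR,P) at d=21/2, Q=-23; branch lengths LR→17/2, P→2; new cluster LPR
  updated: d(LPR,V)=1
step 3: merge (LPR,V) at d=1; branch lengths LPR→1/2, V→1/2; new cluster LPRV
final tree: (((L:9/2,R:9/2):17/2,P:2):1/2,V:1/2)
total length: 41/2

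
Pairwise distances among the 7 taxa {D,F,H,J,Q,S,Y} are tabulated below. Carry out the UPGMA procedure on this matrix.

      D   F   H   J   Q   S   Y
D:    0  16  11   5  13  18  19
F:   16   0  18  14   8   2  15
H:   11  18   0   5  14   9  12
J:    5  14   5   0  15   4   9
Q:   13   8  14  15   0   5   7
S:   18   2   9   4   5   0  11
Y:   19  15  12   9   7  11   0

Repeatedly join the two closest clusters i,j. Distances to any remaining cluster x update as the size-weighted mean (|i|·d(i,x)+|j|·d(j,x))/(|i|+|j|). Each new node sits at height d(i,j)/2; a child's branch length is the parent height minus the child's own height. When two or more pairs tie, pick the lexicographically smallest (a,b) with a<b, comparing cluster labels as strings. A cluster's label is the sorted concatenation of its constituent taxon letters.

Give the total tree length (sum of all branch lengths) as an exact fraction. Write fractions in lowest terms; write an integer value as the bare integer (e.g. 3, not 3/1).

step 1: merge (F,S) at d=2; branch lengths F→1, S→1; new cluster FS
  updated: d(D,FS)=17, d(FS,H)=27/2, d(FS,J)=9, d(FS,Q)=13/2, d(FS,Y)=13
step 2: merge (D,J) at d=5; branch lengths D→5/2, J→5/2; new cluster DJ
  updated: d(DJ,FS)=13, d(DJ,H)=8, d(DJ,Q)=14, d(DJ,Y)=14
step 3: merge (FS,Q) at d=13/2; branch lengths FS→9/4, Q→13/4; new cluster FQS
  updated: d(DJ,FQS)=40/3, d(FQS,H)=41/3, d(FQS,Y)=11
step 4: merge (DJ,H) at d=8; branch lengths DJ→3/2, H→4; new cluster DHJ
  updated: d(DHJ,FQS)=121/9, d(DHJ,Y)=40/3
step 5: merge (FQS,Y) at d=11; branch lengths FQS→9/4, Y→11/2; new cluster FQSY
  updated: d(DHJ,FQSY)=161/12
step 6: merge (DHJ,FQSY) at d=161/12; branch lengths DHJ→65/24, FQSY→29/24; new cluster DFHJQSY
final tree: (((D:5/2,J:5/2):3/2,H:4):65/24,(((F:1,S:1):9/4,Q:13/4):9/4,Y:11/2):29/24)
total length: 89/3

89/3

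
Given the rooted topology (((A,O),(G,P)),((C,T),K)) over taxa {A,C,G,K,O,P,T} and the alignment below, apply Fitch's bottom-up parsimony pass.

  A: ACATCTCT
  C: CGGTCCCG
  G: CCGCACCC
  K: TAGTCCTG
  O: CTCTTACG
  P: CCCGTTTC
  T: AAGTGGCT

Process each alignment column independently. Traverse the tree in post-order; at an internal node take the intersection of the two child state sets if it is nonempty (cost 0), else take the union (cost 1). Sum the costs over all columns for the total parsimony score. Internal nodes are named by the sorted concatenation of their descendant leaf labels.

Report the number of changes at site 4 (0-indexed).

AO@0: {A} ∪ {C} = {A,C} (union, +1)
GP@0: {C} ∩ {C} = {C} (intersection, +0)
AGOP@0: {A,C} ∩ {C} = {C} (intersection, +0)
CT@0: {C} ∪ {A} = {A,C} (union, +1)
CKT@0: {A,C} ∪ {T} = {A,C,T} (union, +1)
ACGKOPT@0: {C} ∩ {A,C,T} = {C} (intersection, +0)
AO@1: {C} ∪ {T} = {C,T} (union, +1)
GP@1: {C} ∩ {C} = {C} (intersection, +0)
AGOP@1: {C,T} ∩ {C} = {C} (intersection, +0)
CT@1: {G} ∪ {A} = {A,G} (union, +1)
CKT@1: {A,G} ∩ {A} = {A} (intersection, +0)
ACGKOPT@1: {C} ∪ {A} = {A,C} (union, +1)
AO@2: {A} ∪ {C} = {A,C} (union, +1)
GP@2: {G} ∪ {C} = {C,G} (union, +1)
AGOP@2: {A,C} ∩ {C,G} = {C} (intersection, +0)
CT@2: {G} ∩ {G} = {G} (intersection, +0)
CKT@2: {G} ∩ {G} = {G} (intersection, +0)
ACGKOPT@2: {C} ∪ {G} = {C,G} (union, +1)
AO@3: {T} ∩ {T} = {T} (intersection, +0)
GP@3: {C} ∪ {G} = {C,G} (union, +1)
AGOP@3: {T} ∪ {C,G} = {C,G,T} (union, +1)
CT@3: {T} ∩ {T} = {T} (intersection, +0)
CKT@3: {T} ∩ {T} = {T} (intersection, +0)
ACGKOPT@3: {C,G,T} ∩ {T} = {T} (intersection, +0)
AO@4: {C} ∪ {T} = {C,T} (union, +1)
GP@4: {A} ∪ {T} = {A,T} (union, +1)
AGOP@4: {C,T} ∩ {A,T} = {T} (intersection, +0)
CT@4: {C} ∪ {G} = {C,G} (union, +1)
CKT@4: {C,G} ∩ {C} = {C} (intersection, +0)
ACGKOPT@4: {T} ∪ {C} = {C,T} (union, +1)
AO@5: {T} ∪ {A} = {A,T} (union, +1)
GP@5: {C} ∪ {T} = {C,T} (union, +1)
AGOP@5: {A,T} ∩ {C,T} = {T} (intersection, +0)
CT@5: {C} ∪ {G} = {C,G} (union, +1)
CKT@5: {C,G} ∩ {C} = {C} (intersection, +0)
ACGKOPT@5: {T} ∪ {C} = {C,T} (union, +1)
AO@6: {C} ∩ {C} = {C} (intersection, +0)
GP@6: {C} ∪ {T} = {C,T} (union, +1)
AGOP@6: {C} ∩ {C,T} = {C} (intersection, +0)
CT@6: {C} ∩ {C} = {C} (intersection, +0)
CKT@6: {C} ∪ {T} = {C,T} (union, +1)
ACGKOPT@6: {C} ∩ {C,T} = {C} (intersection, +0)
AO@7: {T} ∪ {G} = {G,T} (union, +1)
GP@7: {C} ∩ {C} = {C} (intersection, +0)
AGOP@7: {G,T} ∪ {C} = {C,G,T} (union, +1)
CT@7: {G} ∪ {T} = {G,T} (union, +1)
CKT@7: {G,T} ∩ {G} = {G} (intersection, +0)
ACGKOPT@7: {C,G,T} ∩ {G} = {G} (intersection, +0)
per-site changes: [3, 3, 3, 2, 4, 4, 2, 3]; total = 24

4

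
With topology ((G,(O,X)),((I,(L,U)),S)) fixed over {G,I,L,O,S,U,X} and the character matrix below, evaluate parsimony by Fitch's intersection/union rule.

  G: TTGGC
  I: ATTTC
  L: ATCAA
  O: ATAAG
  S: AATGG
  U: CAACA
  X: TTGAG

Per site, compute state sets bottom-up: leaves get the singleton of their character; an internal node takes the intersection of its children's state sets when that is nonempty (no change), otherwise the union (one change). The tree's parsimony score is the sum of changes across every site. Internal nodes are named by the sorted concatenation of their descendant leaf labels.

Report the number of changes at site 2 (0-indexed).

site 0, node OX: O={A} ∪ X={T} → {A,T} (+1)
site 0, node GOX: G={T} ∩ OX={A,T} → {T} (+0)
site 0, node LU: L={A} ∪ U={C} → {A,C} (+1)
site 0, node ILU: I={A} ∩ LU={A,C} → {A} (+0)
site 0, node ILSU: ILU={A} ∩ S={A} → {A} (+0)
site 0, node GILOSUX: GOX={T} ∪ ILSU={A} → {A,T} (+1)
site 1, node OX: O={T} ∩ X={T} → {T} (+0)
site 1, node GOX: G={T} ∩ OX={T} → {T} (+0)
site 1, node LU: L={T} ∪ U={A} → {A,T} (+1)
site 1, node ILU: I={T} ∩ LU={A,T} → {T} (+0)
site 1, node ILSU: ILU={T} ∪ S={A} → {A,T} (+1)
site 1, node GILOSUX: GOX={T} ∩ ILSU={A,T} → {T} (+0)
site 2, node OX: O={A} ∪ X={G} → {A,G} (+1)
site 2, node GOX: G={G} ∩ OX={A,G} → {G} (+0)
site 2, node LU: L={C} ∪ U={A} → {A,C} (+1)
site 2, node ILU: I={T} ∪ LU={A,C} → {A,C,T} (+1)
site 2, node ILSU: ILU={A,C,T} ∩ S={T} → {T} (+0)
site 2, node GILOSUX: GOX={G} ∪ ILSU={T} → {G,T} (+1)
site 3, node OX: O={A} ∩ X={A} → {A} (+0)
site 3, node GOX: G={G} ∪ OX={A} → {A,G} (+1)
site 3, node LU: L={A} ∪ U={C} → {A,C} (+1)
site 3, node ILU: I={T} ∪ LU={A,C} → {A,C,T} (+1)
site 3, node ILSU: ILU={A,C,T} ∪ S={G} → {A,C,G,T} (+1)
site 3, node GILOSUX: GOX={A,G} ∩ ILSU={A,C,G,T} → {A,G} (+0)
site 4, node OX: O={G} ∩ X={G} → {G} (+0)
site 4, node GOX: G={C} ∪ OX={G} → {C,G} (+1)
site 4, node LU: L={A} ∩ U={A} → {A} (+0)
site 4, node ILU: I={C} ∪ LU={A} → {A,C} (+1)
site 4, node ILSU: ILU={A,C} ∪ S={G} → {A,C,G} (+1)
site 4, node GILOSUX: GOX={C,G} ∩ ILSU={A,C,G} → {C,G} (+0)
per-site changes: [3, 2, 4, 4, 3]; total = 16

4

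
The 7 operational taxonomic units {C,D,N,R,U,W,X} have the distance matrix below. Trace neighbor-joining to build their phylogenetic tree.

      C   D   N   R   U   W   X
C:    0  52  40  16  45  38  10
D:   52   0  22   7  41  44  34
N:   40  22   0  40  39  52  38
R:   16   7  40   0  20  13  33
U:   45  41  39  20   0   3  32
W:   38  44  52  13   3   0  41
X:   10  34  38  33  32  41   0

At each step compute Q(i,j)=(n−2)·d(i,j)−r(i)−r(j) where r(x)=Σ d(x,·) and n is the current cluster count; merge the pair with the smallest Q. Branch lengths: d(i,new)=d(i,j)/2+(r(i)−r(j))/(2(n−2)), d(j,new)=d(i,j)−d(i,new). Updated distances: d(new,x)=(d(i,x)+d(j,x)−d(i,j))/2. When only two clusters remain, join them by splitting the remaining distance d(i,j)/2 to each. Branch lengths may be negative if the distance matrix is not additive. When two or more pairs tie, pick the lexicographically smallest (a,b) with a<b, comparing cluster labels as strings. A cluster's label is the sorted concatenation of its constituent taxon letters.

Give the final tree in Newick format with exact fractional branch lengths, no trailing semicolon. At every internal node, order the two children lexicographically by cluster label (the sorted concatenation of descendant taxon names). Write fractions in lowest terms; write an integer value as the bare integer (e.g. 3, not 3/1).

1. join U+W (d=3, Q=-356) ⇒ UW; edges |U|=2/5, |W|=13/5
  updated: d(C,UW)=40, d(D,UW)=41, d(N,UW)=44, d(R,UW)=15, d(UW,X)=35
2. join C+X (d=10, Q=-268) ⇒ CX; edges |C|=6, |X|=4
  updated: d(CX,D)=38, d(CX,N)=34, d(CX,R)=39/2, d(CX,UW)=65/2
3. join D+N (d=22, Q=-182) ⇒ DN; edges |D|=17/3, |N|=49/3
  updated: d(CX,DN)=25, d(DN,R)=25/2, d(DN,UW)=63/2
4. join CX+DN (d=25, Q=-96) ⇒ CDNX; edges |CX|=29/2, |DN|=21/2
  updated: d(CDNX,R)=7/2, d(CDNX,UW)=39/2
5. join CDNX+R (d=7/2, Q=-38) ⇒ CDNRX; edges |CDNX|=4, |R|=-1/2
  updated: d(CDNRX,UW)=31/2
6. join CDNRX+UW (d=31/2) ⇒ CDNRUWX; edges |CDNRX|=31/4, |UW|=31/4
final tree: ((((C:6,X:4):29/2,(D:17/3,N:49/3):21/2):4,R:-1/2):31/4,(U:2/5,W:13/5):31/4)
total length: 79

((((C:6,X:4):29/2,(D:17/3,N:49/3):21/2):4,R:-1/2):31/4,(U:2/5,W:13/5):31/4)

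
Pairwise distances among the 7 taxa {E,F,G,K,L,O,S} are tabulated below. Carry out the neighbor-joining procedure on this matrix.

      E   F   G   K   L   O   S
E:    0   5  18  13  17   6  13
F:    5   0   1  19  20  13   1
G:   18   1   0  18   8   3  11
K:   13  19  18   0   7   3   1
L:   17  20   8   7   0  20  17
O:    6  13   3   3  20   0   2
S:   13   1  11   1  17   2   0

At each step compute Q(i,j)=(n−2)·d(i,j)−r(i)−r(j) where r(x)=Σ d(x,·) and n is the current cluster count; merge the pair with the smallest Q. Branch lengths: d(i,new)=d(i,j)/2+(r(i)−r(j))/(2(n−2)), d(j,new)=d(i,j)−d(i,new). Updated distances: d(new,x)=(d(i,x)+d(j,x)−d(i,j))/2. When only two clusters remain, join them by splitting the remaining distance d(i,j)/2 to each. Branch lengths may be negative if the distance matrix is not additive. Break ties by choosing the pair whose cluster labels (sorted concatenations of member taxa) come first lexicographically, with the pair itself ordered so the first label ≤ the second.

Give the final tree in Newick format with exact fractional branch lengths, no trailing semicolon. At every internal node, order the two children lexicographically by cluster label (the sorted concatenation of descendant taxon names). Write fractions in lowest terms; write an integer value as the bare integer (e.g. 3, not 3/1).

((((E:6,O:0):3/2,(F:-5/16,G:21/16):19/4):11/8,(K:7/10,L:63/10):5):1/4,S:1/4)

step 1: merge (K,L) at d=7, Q=-115; branch lengths K→7/10, L→63/10; new cluster KL
  updated: d(E,KL)=23/2, d(F,KL)=16, d(G,KL)=19/2, d(KL,O)=8, d(KL,S)=11/2
step 2: merge (F,G) at d=1, Q=-149/2; branch lengths F→-5/16, G→21/16; new cluster FG
  updated: d(E,FG)=11, d(FG,KL)=49/4, d(FG,O)=15/2, d(FG,S)=11/2
step 3: merge (E,O) at d=6, Q=-47; branch lengths E→6, O→0; new cluster EO
  updated: d(EO,FG)=25/4, d(EO,KL)=27/4, d(EO,S)=9/2
step 4: merge (EO,FG) at d=25/4, Q=-29; branch lengths EO→3/2, FG→19/4; new cluster EFGO
  updated: d(EFGO,KL)=51/8, d(EFGO,S)=15/8
step 5: merge (EFGO,KL) at d=51/8, Q=-55/4; branch lengths EFGO→11/8, KL→5; new cluster EFGKLO
  updated: d(EFGKLO,S)=1/2
step 6: merge (EFGKLO,S) at d=1/2; branch lengths EFGKLO→1/4, S→1/4; new cluster EFGKLOS
final tree: ((((E:6,O:0):3/2,(F:-5/16,G:21/16):19/4):11/8,(K:7/10,L:63/10):5):1/4,S:1/4)
total length: 217/8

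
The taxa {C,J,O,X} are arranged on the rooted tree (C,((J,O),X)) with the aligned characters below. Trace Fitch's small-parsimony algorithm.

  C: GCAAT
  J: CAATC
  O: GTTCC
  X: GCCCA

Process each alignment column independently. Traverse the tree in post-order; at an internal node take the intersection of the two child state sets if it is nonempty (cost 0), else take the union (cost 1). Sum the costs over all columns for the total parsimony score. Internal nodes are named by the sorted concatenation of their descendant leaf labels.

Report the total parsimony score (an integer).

9

[col 0] JO: children J:{C}, O:{G} ∪→ {C,G}; cost 1
[col 0] JOX: children JO:{C,G}, X:{G} ∩→ {G}; cost 0
[col 0] CJOX: children C:{G}, JOX:{G} ∩→ {G}; cost 0
[col 1] JO: children J:{A}, O:{T} ∪→ {A,T}; cost 1
[col 1] JOX: children JO:{A,T}, X:{C} ∪→ {A,C,T}; cost 1
[col 1] CJOX: children C:{C}, JOX:{A,C,T} ∩→ {C}; cost 0
[col 2] JO: children J:{A}, O:{T} ∪→ {A,T}; cost 1
[col 2] JOX: children JO:{A,T}, X:{C} ∪→ {A,C,T}; cost 1
[col 2] CJOX: children C:{A}, JOX:{A,C,T} ∩→ {A}; cost 0
[col 3] JO: children J:{T}, O:{C} ∪→ {C,T}; cost 1
[col 3] JOX: children JO:{C,T}, X:{C} ∩→ {C}; cost 0
[col 3] CJOX: children C:{A}, JOX:{C} ∪→ {A,C}; cost 1
[col 4] JO: children J:{C}, O:{C} ∩→ {C}; cost 0
[col 4] JOX: children JO:{C}, X:{A} ∪→ {A,C}; cost 1
[col 4] CJOX: children C:{T}, JOX:{A,C} ∪→ {A,C,T}; cost 1
per-site changes: [1, 2, 2, 2, 2]; total = 9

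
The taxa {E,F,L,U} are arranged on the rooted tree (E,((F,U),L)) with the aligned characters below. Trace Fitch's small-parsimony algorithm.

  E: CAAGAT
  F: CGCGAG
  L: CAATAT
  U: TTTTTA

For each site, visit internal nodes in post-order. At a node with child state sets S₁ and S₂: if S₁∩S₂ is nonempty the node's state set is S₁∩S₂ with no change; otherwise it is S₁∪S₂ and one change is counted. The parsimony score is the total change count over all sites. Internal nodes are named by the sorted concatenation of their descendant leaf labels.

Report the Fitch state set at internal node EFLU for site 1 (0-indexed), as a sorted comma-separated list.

site 0, node FU: F={C} ∪ U={T} → {C,T} (+1)
site 0, node FLU: FU={C,T} ∩ L={C} → {C} (+0)
site 0, node EFLU: E={C} ∩ FLU={C} → {C} (+0)
site 1, node FU: F={G} ∪ U={T} → {G,T} (+1)
site 1, node FLU: FU={G,T} ∪ L={A} → {A,G,T} (+1)
site 1, node EFLU: E={A} ∩ FLU={A,G,T} → {A} (+0)
site 2, node FU: F={C} ∪ U={T} → {C,T} (+1)
site 2, node FLU: FU={C,T} ∪ L={A} → {A,C,T} (+1)
site 2, node EFLU: E={A} ∩ FLU={A,C,T} → {A} (+0)
site 3, node FU: F={G} ∪ U={T} → {G,T} (+1)
site 3, node FLU: FU={G,T} ∩ L={T} → {T} (+0)
site 3, node EFLU: E={G} ∪ FLU={T} → {G,T} (+1)
site 4, node FU: F={A} ∪ U={T} → {A,T} (+1)
site 4, node FLU: FU={A,T} ∩ L={A} → {A} (+0)
site 4, node EFLU: E={A} ∩ FLU={A} → {A} (+0)
site 5, node FU: F={G} ∪ U={A} → {A,G} (+1)
site 5, node FLU: FU={A,G} ∪ L={T} → {A,G,T} (+1)
site 5, node EFLU: E={T} ∩ FLU={A,G,T} → {T} (+0)
per-site changes: [1, 2, 2, 2, 1, 2]; total = 10

A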